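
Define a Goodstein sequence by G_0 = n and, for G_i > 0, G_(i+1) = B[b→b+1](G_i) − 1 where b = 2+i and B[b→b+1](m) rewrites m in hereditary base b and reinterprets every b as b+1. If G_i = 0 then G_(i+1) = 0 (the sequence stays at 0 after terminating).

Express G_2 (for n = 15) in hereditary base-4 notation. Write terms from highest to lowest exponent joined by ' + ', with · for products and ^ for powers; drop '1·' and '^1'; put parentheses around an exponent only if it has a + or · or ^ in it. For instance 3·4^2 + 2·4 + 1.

4^(4 + 1) + 4^4 + 3

i=0: 15 = 2^(2 + 1) + 2^2 + 2 + 1 (b=2); 2→3: 3^(3 + 1) + 3^3 + 3 + 1 = 112; 112−1 = 111
i=1: 111 = 3^(3 + 1) + 3^3 + 3 (b=3); 3→4: 4^(4 + 1) + 4^4 + 4 = 1284; 1284−1 = 1283
i=2: 1283 = 4^(4 + 1) + 4^4 + 3 (b=4); 4→5: 5^(5 + 1) + 5^5 + 3 = 18753; 18753−1 = 18752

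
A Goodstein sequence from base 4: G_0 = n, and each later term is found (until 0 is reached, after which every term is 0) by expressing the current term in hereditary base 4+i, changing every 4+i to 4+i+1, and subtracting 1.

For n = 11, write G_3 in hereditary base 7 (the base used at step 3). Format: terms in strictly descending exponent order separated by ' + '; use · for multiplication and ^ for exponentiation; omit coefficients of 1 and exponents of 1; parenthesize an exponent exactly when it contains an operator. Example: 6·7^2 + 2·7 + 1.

2·7

[0] 11 ≡ 2·4 + 3 (base 4). Lift 5: 13. −1: 12.
[1] 12 ≡ 2·5 + 2 (base 5). Lift 6: 14. −1: 13.
[2] 13 ≡ 2·6 + 1 (base 6). Lift 7: 15. −1: 14.
[3] 14 ≡ 2·7 (base 7). Lift 8: 16. −1: 15.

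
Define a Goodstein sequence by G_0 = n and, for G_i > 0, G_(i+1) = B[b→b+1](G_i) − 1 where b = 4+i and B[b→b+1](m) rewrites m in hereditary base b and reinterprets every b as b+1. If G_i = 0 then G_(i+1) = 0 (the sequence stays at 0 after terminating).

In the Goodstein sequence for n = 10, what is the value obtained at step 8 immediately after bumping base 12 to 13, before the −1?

[0] 10 ≡ 2·4 + 2 (base 4). Lift 5: 12. −1: 11.
[1] 11 ≡ 2·5 + 1 (base 5). Lift 6: 13. −1: 12.
[2] 12 ≡ 2·6 (base 6). Lift 7: 14. −1: 13.
[3] 13 ≡ 7 + 6 (base 7). Lift 8: 14. −1: 13.
[4] 13 ≡ 8 + 5 (base 8). Lift 9: 14. −1: 13.
[5] 13 ≡ 9 + 4 (base 9). Lift 10: 14. −1: 13.
[6] 13 ≡ 10 + 3 (base 10). Lift 11: 14. −1: 13.
[7] 13 ≡ 11 + 2 (base 11). Lift 12: 14. −1: 13.
[8] 13 ≡ 12 + 1 (base 12). Lift 13: 14. −1: 13.

14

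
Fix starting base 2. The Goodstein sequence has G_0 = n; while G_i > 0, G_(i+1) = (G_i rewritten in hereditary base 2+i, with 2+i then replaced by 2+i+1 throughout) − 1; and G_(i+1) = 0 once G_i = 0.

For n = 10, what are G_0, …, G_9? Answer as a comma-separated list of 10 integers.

(0) 10|_2 = 2^(2 + 1) + 2 ↦ 3^(3 + 1) + 3|_3 = 84 ⇒ 83
(1) 83|_3 = 3^(3 + 1) + 2 ↦ 4^(4 + 1) + 2|_4 = 1026 ⇒ 1025
(2) 1025|_4 = 4^(4 + 1) + 1 ↦ 5^(5 + 1) + 1|_5 = 15626 ⇒ 15625
(3) 15625|_5 = 5^(5 + 1) ↦ 6^(6 + 1)|_6 = 279936 ⇒ 279935
(4) 279935|_6 = 5·6^6 + 5·6^5 + 5·6^4 + 5·6^3 + 5·6^2 + 5·6 + 5 ↦ 5·7^7 + 5·7^5 + 5·7^4 + 5·7^3 + 5·7^2 + 5·7 + 5|_7 = 4215755 ⇒ 4215754
(5) 4215754|_7 = 5·7^7 + 5·7^5 + 5·7^4 + 5·7^3 + 5·7^2 + 5·7 + 4 ↦ 5·8^8 + 5·8^5 + 5·8^4 + 5·8^3 + 5·8^2 + 5·8 + 4|_8 = 84073324 ⇒ 84073323
(6) 84073323|_8 = 5·8^8 + 5·8^5 + 5·8^4 + 5·8^3 + 5·8^2 + 5·8 + 3 ↦ 5·9^9 + 5·9^5 + 5·9^4 + 5·9^3 + 5·9^2 + 5·9 + 3|_9 = 1937434593 ⇒ 1937434592
(7) 1937434592|_9 = 5·9^9 + 5·9^5 + 5·9^4 + 5·9^3 + 5·9^2 + 5·9 + 2 ↦ 5·10^10 + 5·10^5 + 5·10^4 + 5·10^3 + 5·10^2 + 5·10 + 2|_10 = 50000555552 ⇒ 50000555551
(8) 50000555551|_10 = 5·10^10 + 5·10^5 + 5·10^4 + 5·10^3 + 5·10^2 + 5·10 + 1 ↦ 5·11^11 + 5·11^5 + 5·11^4 + 5·11^3 + 5·11^2 + 5·11 + 1|_11 = 1426559238831 ⇒ 1426559238830

10, 83, 1025, 15625, 279935, 4215754, 84073323, 1937434592, 50000555551, 1426559238830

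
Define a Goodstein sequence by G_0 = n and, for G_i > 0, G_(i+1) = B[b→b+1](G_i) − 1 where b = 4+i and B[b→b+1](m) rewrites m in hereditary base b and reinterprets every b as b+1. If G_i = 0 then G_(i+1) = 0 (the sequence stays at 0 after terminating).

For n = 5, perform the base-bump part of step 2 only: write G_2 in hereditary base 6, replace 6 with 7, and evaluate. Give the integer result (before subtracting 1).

base 4: 5 = 4 + 1; at 5: 5 + 1 = 6; next = 5
base 5: 5 = 5; at 6: 6 = 6; next = 5

5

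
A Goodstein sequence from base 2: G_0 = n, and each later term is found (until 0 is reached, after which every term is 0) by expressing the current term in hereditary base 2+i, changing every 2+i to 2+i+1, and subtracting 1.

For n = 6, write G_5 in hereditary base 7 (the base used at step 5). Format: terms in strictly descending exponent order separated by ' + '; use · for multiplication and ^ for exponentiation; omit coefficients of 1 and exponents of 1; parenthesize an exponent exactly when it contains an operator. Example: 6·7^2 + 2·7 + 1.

5·7^5 + 5·7^4 + 5·7^3 + 5·7^2 + 5·7 + 4

base 2: 6 = 2^2 + 2; at 3: 3^3 + 3 = 30; next = 29
base 3: 29 = 3^3 + 2; at 4: 4^4 + 2 = 258; next = 257
base 4: 257 = 4^4 + 1; at 5: 5^5 + 1 = 3126; next = 3125
base 5: 3125 = 5^5; at 6: 6^6 = 46656; next = 46655
base 6: 46655 = 5·6^5 + 5·6^4 + 5·6^3 + 5·6^2 + 5·6 + 5; at 7: 5·7^5 + 5·7^4 + 5·7^3 + 5·7^2 + 5·7 + 5 = 98040; next = 98039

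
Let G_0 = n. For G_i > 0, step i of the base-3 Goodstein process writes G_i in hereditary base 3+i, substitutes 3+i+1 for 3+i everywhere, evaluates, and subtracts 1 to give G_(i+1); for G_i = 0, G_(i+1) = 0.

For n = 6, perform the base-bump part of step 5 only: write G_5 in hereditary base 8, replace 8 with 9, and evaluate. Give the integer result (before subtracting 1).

6 —HB3→ 2·3 —bump→ 2·4 = 8 —(−1)→ 7
7 —HB4→ 4 + 3 —bump→ 5 + 3 = 8 —(−1)→ 7
7 —HB5→ 5 + 2 —bump→ 6 + 2 = 8 —(−1)→ 7
7 —HB6→ 6 + 1 —bump→ 7 + 1 = 8 —(−1)→ 7
7 —HB7→ 7 —bump→ 8 = 8 —(−1)→ 7
7 —HB8→ 7 —bump→ 7 = 7 —(−1)→ 6

7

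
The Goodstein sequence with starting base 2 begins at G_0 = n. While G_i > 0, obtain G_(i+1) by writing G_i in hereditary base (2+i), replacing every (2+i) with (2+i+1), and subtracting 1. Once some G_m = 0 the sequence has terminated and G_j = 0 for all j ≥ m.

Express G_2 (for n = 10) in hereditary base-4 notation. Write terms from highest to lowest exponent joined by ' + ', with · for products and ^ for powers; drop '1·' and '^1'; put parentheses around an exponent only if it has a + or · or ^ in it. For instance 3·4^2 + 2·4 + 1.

10 —HB2→ 2^(2 + 1) + 2 —bump→ 3^(3 + 1) + 3 = 84 —(−1)→ 83
83 —HB3→ 3^(3 + 1) + 2 —bump→ 4^(4 + 1) + 2 = 1026 —(−1)→ 1025

4^(4 + 1) + 1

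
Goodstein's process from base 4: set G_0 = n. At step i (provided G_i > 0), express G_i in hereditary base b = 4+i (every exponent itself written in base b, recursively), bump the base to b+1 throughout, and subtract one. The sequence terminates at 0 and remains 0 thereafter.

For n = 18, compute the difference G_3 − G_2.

12

[0] 18 ≡ 4^2 + 2 (base 4). Lift 5: 27. −1: 26.
[1] 26 ≡ 5^2 + 1 (base 5). Lift 6: 37. −1: 36.
[2] 36 ≡ 6^2 (base 6). Lift 7: 49. −1: 48.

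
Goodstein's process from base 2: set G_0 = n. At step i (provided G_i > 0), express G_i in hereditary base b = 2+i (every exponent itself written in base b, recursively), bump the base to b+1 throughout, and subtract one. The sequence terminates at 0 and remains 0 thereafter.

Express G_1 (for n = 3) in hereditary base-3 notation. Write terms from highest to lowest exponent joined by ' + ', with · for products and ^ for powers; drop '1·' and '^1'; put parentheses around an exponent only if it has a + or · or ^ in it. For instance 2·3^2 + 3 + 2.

3 —HB2→ 2 + 1 —bump→ 3 + 1 = 4 —(−1)→ 3
3 —HB3→ 3 —bump→ 4 = 4 —(−1)→ 3

3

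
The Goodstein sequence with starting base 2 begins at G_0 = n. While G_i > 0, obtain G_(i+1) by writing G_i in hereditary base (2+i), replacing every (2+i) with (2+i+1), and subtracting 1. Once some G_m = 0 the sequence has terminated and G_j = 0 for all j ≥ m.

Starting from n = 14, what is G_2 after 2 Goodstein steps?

[0] 14 ≡ 2^(2 + 1) + 2^2 + 2 (base 2). Lift 3: 111. −1: 110.
[1] 110 ≡ 3^(3 + 1) + 3^3 + 2 (base 3). Lift 4: 1282. −1: 1281.
[2] 1281 ≡ 4^(4 + 1) + 4^4 + 1 (base 4). Lift 5: 18751. −1: 18750.

1281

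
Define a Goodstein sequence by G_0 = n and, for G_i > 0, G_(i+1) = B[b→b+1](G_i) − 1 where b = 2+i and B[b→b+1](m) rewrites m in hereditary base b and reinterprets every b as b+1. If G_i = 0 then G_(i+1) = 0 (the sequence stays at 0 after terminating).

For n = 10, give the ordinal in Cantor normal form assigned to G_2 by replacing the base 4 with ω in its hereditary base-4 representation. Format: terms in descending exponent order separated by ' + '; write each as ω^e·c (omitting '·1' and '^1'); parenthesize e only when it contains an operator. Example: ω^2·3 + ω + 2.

ω^(ω + 1) + 1

(0) 10|_2 = 2^(2 + 1) + 2 ↦ 3^(3 + 1) + 3|_3 = 84 ⇒ 83
(1) 83|_3 = 3^(3 + 1) + 2 ↦ 4^(4 + 1) + 2|_4 = 1026 ⇒ 1025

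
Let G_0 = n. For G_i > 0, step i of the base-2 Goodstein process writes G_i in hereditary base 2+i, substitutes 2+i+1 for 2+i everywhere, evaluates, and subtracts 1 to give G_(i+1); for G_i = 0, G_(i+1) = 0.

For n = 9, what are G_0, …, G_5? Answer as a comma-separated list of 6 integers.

9, 81, 1023, 9842, 140743, 2471826

i=0: 9 = 2^(2 + 1) + 1 (b=2); 2→3: 3^(3 + 1) + 1 = 82; 82−1 = 81
i=1: 81 = 3^(3 + 1) (b=3); 3→4: 4^(4 + 1) = 1024; 1024−1 = 1023
i=2: 1023 = 3·4^4 + 3·4^3 + 3·4^2 + 3·4 + 3 (b=4); 4→5: 3·5^5 + 3·5^3 + 3·5^2 + 3·5 + 3 = 9843; 9843−1 = 9842
i=3: 9842 = 3·5^5 + 3·5^3 + 3·5^2 + 3·5 + 2 (b=5); 5→6: 3·6^6 + 3·6^3 + 3·6^2 + 3·6 + 2 = 140744; 140744−1 = 140743
i=4: 140743 = 3·6^6 + 3·6^3 + 3·6^2 + 3·6 + 1 (b=6); 6→7: 3·7^7 + 3·7^3 + 3·7^2 + 3·7 + 1 = 2471827; 2471827−1 = 2471826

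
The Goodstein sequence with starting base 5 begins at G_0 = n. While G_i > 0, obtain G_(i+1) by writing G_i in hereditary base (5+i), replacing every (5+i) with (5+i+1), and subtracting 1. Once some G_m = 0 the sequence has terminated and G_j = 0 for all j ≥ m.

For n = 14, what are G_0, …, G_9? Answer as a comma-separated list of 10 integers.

14, 15, 16, 17, 18, 19, 19, 19, 19, 19

step 0: 14 = 2·5 + 4; sub 6 for 5: 2·6 + 4; = 16; G_1 = 16−1 = 15
step 1: 15 = 2·6 + 3; sub 7 for 6: 2·7 + 3; = 17; G_2 = 17−1 = 16
step 2: 16 = 2·7 + 2; sub 8 for 7: 2·8 + 2; = 18; G_3 = 18−1 = 17
step 3: 17 = 2·8 + 1; sub 9 for 8: 2·9 + 1; = 19; G_4 = 19−1 = 18
step 4: 18 = 2·9; sub 10 for 9: 2·10; = 20; G_5 = 20−1 = 19
step 5: 19 = 10 + 9; sub 11 for 10: 11 + 9; = 20; G_6 = 20−1 = 19
step 6: 19 = 11 + 8; sub 12 for 11: 12 + 8; = 20; G_7 = 20−1 = 19
step 7: 19 = 12 + 7; sub 13 for 12: 13 + 7; = 20; G_8 = 20−1 = 19
step 8: 19 = 13 + 6; sub 14 for 13: 14 + 6; = 20; G_9 = 20−1 = 19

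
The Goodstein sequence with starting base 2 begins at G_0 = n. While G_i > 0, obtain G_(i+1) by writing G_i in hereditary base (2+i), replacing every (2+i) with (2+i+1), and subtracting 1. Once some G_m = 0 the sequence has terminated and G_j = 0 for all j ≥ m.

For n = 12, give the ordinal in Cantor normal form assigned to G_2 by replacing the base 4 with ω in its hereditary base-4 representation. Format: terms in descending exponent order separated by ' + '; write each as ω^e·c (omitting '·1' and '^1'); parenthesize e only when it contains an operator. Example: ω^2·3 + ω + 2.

i=0: 12 = 2^(2 + 1) + 2^2 (b=2); 2→3: 3^(3 + 1) + 3^3 = 108; 108−1 = 107
i=1: 107 = 3^(3 + 1) + 2·3^2 + 2·3 + 2 (b=3); 3→4: 4^(4 + 1) + 2·4^2 + 2·4 + 2 = 1066; 1066−1 = 1065

ω^(ω + 1) + ω^2·2 + ω·2 + 1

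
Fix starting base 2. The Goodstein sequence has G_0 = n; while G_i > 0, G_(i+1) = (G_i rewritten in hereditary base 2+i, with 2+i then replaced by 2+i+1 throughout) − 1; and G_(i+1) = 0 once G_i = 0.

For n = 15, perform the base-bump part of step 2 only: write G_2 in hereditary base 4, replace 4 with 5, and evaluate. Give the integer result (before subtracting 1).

base 2: 15 = 2^(2 + 1) + 2^2 + 2 + 1; at 3: 3^(3 + 1) + 3^3 + 3 + 1 = 112; next = 111
base 3: 111 = 3^(3 + 1) + 3^3 + 3; at 4: 4^(4 + 1) + 4^4 + 4 = 1284; next = 1283
base 4: 1283 = 4^(4 + 1) + 4^4 + 3; at 5: 5^(5 + 1) + 5^5 + 3 = 18753; next = 18752

18753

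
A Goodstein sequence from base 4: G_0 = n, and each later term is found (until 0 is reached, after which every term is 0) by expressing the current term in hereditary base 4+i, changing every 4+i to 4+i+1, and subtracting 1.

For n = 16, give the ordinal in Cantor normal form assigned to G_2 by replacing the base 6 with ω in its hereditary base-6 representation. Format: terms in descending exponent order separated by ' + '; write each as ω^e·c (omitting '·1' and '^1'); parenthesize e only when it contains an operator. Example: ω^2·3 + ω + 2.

ω·4 + 3

base 4: 16 = 4^2; at 5: 5^2 = 25; next = 24
base 5: 24 = 4·5 + 4; at 6: 4·6 + 4 = 28; next = 27
base 6: 27 = 4·6 + 3; at 7: 4·7 + 3 = 31; next = 30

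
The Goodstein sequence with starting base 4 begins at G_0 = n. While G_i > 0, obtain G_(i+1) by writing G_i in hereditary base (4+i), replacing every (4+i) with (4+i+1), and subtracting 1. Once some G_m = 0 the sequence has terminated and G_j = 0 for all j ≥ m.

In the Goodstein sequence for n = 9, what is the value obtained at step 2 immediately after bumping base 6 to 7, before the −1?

12

G_0 = 9. HB_4(9) = 2·4 + 1. Bump = 11. G_1 = 10.
G_1 = 10. HB_5(10) = 2·5. Bump = 12. G_2 = 11.
G_2 = 11. HB_6(11) = 6 + 5. Bump = 12. G_3 = 11.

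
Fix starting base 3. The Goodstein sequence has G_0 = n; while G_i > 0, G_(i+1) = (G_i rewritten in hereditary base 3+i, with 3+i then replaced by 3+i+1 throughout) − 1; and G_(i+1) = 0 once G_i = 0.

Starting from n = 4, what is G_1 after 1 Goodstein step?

(0) 4|_3 = 3 + 1 ↦ 4 + 1|_4 = 5 ⇒ 4
(1) 4|_4 = 4 ↦ 5|_5 = 5 ⇒ 4

4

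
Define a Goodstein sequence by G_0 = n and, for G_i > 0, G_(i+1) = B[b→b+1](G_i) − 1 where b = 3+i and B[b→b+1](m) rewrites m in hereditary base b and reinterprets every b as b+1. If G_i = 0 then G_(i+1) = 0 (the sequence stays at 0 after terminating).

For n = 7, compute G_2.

9

G_0 = 7. HB_3(7) = 2·3 + 1. Bump = 9. G_1 = 8.
G_1 = 8. HB_4(8) = 2·4. Bump = 10. G_2 = 9.
G_2 = 9. HB_5(9) = 5 + 4. Bump = 10. G_3 = 9.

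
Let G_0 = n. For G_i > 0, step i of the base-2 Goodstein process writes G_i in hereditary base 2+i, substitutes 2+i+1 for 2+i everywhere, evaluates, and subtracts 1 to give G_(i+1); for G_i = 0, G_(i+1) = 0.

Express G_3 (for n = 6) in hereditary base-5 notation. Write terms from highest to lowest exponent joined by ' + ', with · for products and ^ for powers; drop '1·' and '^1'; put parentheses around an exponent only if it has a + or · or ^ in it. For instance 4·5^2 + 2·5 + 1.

5^5

G_0=6  [base 2] 2^2 + 2  →[2↦3]→  3^3 + 3 = 30  −1 ⇒ G_1=29
G_1=29  [base 3] 3^3 + 2  →[3↦4]→  4^4 + 2 = 258  −1 ⇒ G_2=257
G_2=257  [base 4] 4^4 + 1  →[4↦5]→  5^5 + 1 = 3126  −1 ⇒ G_3=3125
G_3=3125  [base 5] 5^5  →[5↦6]→  6^6 = 46656  −1 ⇒ G_4=46655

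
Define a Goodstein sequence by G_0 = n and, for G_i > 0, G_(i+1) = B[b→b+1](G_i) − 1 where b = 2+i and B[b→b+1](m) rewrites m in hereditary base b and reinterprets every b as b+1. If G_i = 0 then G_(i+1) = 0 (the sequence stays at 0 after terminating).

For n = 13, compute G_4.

280711

G_0=13  [base 2] 2^(2 + 1) + 2^2 + 1  →[2↦3]→  3^(3 + 1) + 3^3 + 1 = 109  −1 ⇒ G_1=108
G_1=108  [base 3] 3^(3 + 1) + 3^3  →[3↦4]→  4^(4 + 1) + 4^4 = 1280  −1 ⇒ G_2=1279
G_2=1279  [base 4] 4^(4 + 1) + 3·4^3 + 3·4^2 + 3·4 + 3  →[4↦5]→  5^(5 + 1) + 3·5^3 + 3·5^2 + 3·5 + 3 = 16093  −1 ⇒ G_3=16092
G_3=16092  [base 5] 5^(5 + 1) + 3·5^3 + 3·5^2 + 3·5 + 2  →[5↦6]→  6^(6 + 1) + 3·6^3 + 3·6^2 + 3·6 + 2 = 280712  −1 ⇒ G_4=280711
G_4=280711  [base 6] 6^(6 + 1) + 3·6^3 + 3·6^2 + 3·6 + 1  →[6↦7]→  7^(7 + 1) + 3·7^3 + 3·7^2 + 3·7 + 1 = 5765999  −1 ⇒ G_5=5765998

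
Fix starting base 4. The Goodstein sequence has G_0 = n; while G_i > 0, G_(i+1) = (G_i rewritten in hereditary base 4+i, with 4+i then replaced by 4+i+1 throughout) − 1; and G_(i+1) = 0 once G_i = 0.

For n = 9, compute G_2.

[0] 9 ≡ 2·4 + 1 (base 4). Lift 5: 11. −1: 10.
[1] 10 ≡ 2·5 (base 5). Lift 6: 12. −1: 11.

11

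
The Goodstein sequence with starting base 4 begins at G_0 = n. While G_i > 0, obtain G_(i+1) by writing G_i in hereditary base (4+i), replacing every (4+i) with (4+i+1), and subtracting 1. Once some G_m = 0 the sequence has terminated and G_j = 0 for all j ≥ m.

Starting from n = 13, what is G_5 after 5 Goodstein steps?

[0] 13 ≡ 3·4 + 1 (base 4). Lift 5: 16. −1: 15.
[1] 15 ≡ 3·5 (base 5). Lift 6: 18. −1: 17.
[2] 17 ≡ 2·6 + 5 (base 6). Lift 7: 19. −1: 18.
[3] 18 ≡ 2·7 + 4 (base 7). Lift 8: 20. −1: 19.
[4] 19 ≡ 2·8 + 3 (base 8). Lift 9: 21. −1: 20.
[5] 20 ≡ 2·9 + 2 (base 9). Lift 10: 22. −1: 21.

20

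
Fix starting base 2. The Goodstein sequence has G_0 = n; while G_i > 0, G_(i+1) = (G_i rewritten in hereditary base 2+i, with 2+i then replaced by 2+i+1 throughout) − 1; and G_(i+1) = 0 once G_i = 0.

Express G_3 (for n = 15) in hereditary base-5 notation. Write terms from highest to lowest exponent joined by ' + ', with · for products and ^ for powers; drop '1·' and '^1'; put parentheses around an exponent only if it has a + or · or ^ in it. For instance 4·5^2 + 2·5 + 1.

5^(5 + 1) + 5^5 + 2

15 —HB2→ 2^(2 + 1) + 2^2 + 2 + 1 —bump→ 3^(3 + 1) + 3^3 + 3 + 1 = 112 —(−1)→ 111
111 —HB3→ 3^(3 + 1) + 3^3 + 3 —bump→ 4^(4 + 1) + 4^4 + 4 = 1284 —(−1)→ 1283
1283 —HB4→ 4^(4 + 1) + 4^4 + 3 —bump→ 5^(5 + 1) + 5^5 + 3 = 18753 —(−1)→ 18752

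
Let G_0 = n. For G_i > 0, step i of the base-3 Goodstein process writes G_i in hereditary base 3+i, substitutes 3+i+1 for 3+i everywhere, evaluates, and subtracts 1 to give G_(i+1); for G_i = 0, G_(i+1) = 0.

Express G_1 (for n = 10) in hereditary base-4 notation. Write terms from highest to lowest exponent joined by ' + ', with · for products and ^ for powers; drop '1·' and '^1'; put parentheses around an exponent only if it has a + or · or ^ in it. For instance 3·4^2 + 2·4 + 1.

G_0 = 10. HB_3(10) = 3^2 + 1. Bump = 17. G_1 = 16.
G_1 = 16. HB_4(16) = 4^2. Bump = 25. G_2 = 24.

4^2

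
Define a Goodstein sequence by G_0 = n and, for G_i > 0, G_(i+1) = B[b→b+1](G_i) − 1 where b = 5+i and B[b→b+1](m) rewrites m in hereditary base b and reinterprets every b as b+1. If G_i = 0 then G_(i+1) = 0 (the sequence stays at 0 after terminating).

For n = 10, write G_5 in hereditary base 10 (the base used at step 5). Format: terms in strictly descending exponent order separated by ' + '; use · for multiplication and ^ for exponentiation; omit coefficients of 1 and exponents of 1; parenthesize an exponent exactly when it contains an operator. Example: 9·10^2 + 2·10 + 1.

10 + 1

10 —HB5→ 2·5 —bump→ 2·6 = 12 —(−1)→ 11
11 —HB6→ 6 + 5 —bump→ 7 + 5 = 12 —(−1)→ 11
11 —HB7→ 7 + 4 —bump→ 8 + 4 = 12 —(−1)→ 11
11 —HB8→ 8 + 3 —bump→ 9 + 3 = 12 —(−1)→ 11
11 —HB9→ 9 + 2 —bump→ 10 + 2 = 12 —(−1)→ 11
11 —HB10→ 10 + 1 —bump→ 11 + 1 = 12 —(−1)→ 11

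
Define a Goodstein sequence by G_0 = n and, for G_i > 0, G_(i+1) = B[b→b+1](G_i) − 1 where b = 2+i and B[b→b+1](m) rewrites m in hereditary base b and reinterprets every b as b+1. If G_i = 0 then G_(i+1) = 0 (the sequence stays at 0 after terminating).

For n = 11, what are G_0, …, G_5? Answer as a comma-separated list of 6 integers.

11, 84, 1027, 15627, 279937, 5764801

(0) 11|_2 = 2^(2 + 1) + 2 + 1 ↦ 3^(3 + 1) + 3 + 1|_3 = 85 ⇒ 84
(1) 84|_3 = 3^(3 + 1) + 3 ↦ 4^(4 + 1) + 4|_4 = 1028 ⇒ 1027
(2) 1027|_4 = 4^(4 + 1) + 3 ↦ 5^(5 + 1) + 3|_5 = 15628 ⇒ 15627
(3) 15627|_5 = 5^(5 + 1) + 2 ↦ 6^(6 + 1) + 2|_6 = 279938 ⇒ 279937
(4) 279937|_6 = 6^(6 + 1) + 1 ↦ 7^(7 + 1) + 1|_7 = 5764802 ⇒ 5764801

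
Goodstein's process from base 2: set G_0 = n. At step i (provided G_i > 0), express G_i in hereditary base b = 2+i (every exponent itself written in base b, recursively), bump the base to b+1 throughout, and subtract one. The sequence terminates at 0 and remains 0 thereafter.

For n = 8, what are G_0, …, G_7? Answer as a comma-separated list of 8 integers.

base 2: 8 = 2^(2 + 1); at 3: 3^(3 + 1) = 81; next = 80
base 3: 80 = 2·3^3 + 2·3^2 + 2·3 + 2; at 4: 2·4^4 + 2·4^2 + 2·4 + 2 = 554; next = 553
base 4: 553 = 2·4^4 + 2·4^2 + 2·4 + 1; at 5: 2·5^5 + 2·5^2 + 2·5 + 1 = 6311; next = 6310
base 5: 6310 = 2·5^5 + 2·5^2 + 2·5; at 6: 2·6^6 + 2·6^2 + 2·6 = 93396; next = 93395
base 6: 93395 = 2·6^6 + 2·6^2 + 6 + 5; at 7: 2·7^7 + 2·7^2 + 7 + 5 = 1647196; next = 1647195
base 7: 1647195 = 2·7^7 + 2·7^2 + 7 + 4; at 8: 2·8^8 + 2·8^2 + 8 + 4 = 33554572; next = 33554571
base 8: 33554571 = 2·8^8 + 2·8^2 + 8 + 3; at 9: 2·9^9 + 2·9^2 + 9 + 3 = 774841152; next = 774841151

8, 80, 553, 6310, 93395, 1647195, 33554571, 774841151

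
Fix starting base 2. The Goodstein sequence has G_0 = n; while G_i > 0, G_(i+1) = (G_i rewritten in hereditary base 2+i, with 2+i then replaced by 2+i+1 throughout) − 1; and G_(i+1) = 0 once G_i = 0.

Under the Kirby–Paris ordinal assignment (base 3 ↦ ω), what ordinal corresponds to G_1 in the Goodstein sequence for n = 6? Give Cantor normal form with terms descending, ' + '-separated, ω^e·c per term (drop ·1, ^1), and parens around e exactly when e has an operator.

ω^ω + 2

base 2: 6 = 2^2 + 2; at 3: 3^3 + 3 = 30; next = 29
base 3: 29 = 3^3 + 2; at 4: 4^4 + 2 = 258; next = 257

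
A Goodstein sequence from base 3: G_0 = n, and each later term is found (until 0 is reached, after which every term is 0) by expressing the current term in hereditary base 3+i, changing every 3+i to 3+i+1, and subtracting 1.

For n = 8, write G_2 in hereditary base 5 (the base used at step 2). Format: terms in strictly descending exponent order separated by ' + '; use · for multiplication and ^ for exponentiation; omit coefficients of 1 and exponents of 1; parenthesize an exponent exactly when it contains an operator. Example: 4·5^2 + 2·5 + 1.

2·5

base 3: 8 = 2·3 + 2; at 4: 2·4 + 2 = 10; next = 9
base 4: 9 = 2·4 + 1; at 5: 2·5 + 1 = 11; next = 10
base 5: 10 = 2·5; at 6: 2·6 = 12; next = 11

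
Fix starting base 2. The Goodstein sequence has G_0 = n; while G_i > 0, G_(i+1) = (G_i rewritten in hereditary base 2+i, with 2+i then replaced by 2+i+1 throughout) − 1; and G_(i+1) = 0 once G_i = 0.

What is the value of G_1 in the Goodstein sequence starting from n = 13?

[0] 13 ≡ 2^(2 + 1) + 2^2 + 1 (base 2). Lift 3: 109. −1: 108.
[1] 108 ≡ 3^(3 + 1) + 3^3 (base 3). Lift 4: 1280. −1: 1279.

108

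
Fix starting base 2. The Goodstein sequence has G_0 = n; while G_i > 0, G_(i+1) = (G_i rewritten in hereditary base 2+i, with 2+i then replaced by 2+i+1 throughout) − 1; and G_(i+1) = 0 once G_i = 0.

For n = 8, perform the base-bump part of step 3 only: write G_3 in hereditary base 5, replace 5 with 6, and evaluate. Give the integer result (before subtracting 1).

G_0 = 8. HB_2(8) = 2^(2 + 1). Bump = 81. G_1 = 80.
G_1 = 80. HB_3(80) = 2·3^3 + 2·3^2 + 2·3 + 2. Bump = 554. G_2 = 553.
G_2 = 553. HB_4(553) = 2·4^4 + 2·4^2 + 2·4 + 1. Bump = 6311. G_3 = 6310.
G_3 = 6310. HB_5(6310) = 2·5^5 + 2·5^2 + 2·5. Bump = 93396. G_4 = 93395.

93396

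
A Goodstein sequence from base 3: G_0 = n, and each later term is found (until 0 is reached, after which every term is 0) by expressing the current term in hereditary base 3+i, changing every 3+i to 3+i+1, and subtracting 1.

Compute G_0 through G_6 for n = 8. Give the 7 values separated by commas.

8, 9, 10, 11, 11, 11, 11

(0) 8|_3 = 2·3 + 2 ↦ 2·4 + 2|_4 = 10 ⇒ 9
(1) 9|_4 = 2·4 + 1 ↦ 2·5 + 1|_5 = 11 ⇒ 10
(2) 10|_5 = 2·5 ↦ 2·6|_6 = 12 ⇒ 11
(3) 11|_6 = 6 + 5 ↦ 7 + 5|_7 = 12 ⇒ 11
(4) 11|_7 = 7 + 4 ↦ 8 + 4|_8 = 12 ⇒ 11
(5) 11|_8 = 8 + 3 ↦ 9 + 3|_9 = 12 ⇒ 11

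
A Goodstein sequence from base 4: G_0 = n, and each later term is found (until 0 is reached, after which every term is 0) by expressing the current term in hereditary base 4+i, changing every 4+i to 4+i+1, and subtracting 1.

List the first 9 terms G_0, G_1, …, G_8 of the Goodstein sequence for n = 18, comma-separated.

18, 26, 36, 48, 53, 58, 63, 68, 73

G_0=18  [base 4] 4^2 + 2  →[4↦5]→  5^2 + 2 = 27  −1 ⇒ G_1=26
G_1=26  [base 5] 5^2 + 1  →[5↦6]→  6^2 + 1 = 37  −1 ⇒ G_2=36
G_2=36  [base 6] 6^2  →[6↦7]→  7^2 = 49  −1 ⇒ G_3=48
G_3=48  [base 7] 6·7 + 6  →[7↦8]→  6·8 + 6 = 54  −1 ⇒ G_4=53
G_4=53  [base 8] 6·8 + 5  →[8↦9]→  6·9 + 5 = 59  −1 ⇒ G_5=58
G_5=58  [base 9] 6·9 + 4  →[9↦10]→  6·10 + 4 = 64  −1 ⇒ G_6=63
G_6=63  [base 10] 6·10 + 3  →[10↦11]→  6·11 + 3 = 69  −1 ⇒ G_7=68
G_7=68  [base 11] 6·11 + 2  →[11↦12]→  6·12 + 2 = 74  −1 ⇒ G_8=73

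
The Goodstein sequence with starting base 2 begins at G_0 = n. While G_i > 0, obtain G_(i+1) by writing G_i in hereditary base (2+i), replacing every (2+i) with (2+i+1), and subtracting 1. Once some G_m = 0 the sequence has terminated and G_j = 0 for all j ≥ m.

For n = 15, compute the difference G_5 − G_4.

step 0: 15 = 2^(2 + 1) + 2^2 + 2 + 1; sub 3 for 2: 3^(3 + 1) + 3^3 + 3 + 1; = 112; G_1 = 112−1 = 111
step 1: 111 = 3^(3 + 1) + 3^3 + 3; sub 4 for 3: 4^(4 + 1) + 4^4 + 4; = 1284; G_2 = 1284−1 = 1283
step 2: 1283 = 4^(4 + 1) + 4^4 + 3; sub 5 for 4: 5^(5 + 1) + 5^5 + 3; = 18753; G_3 = 18753−1 = 18752
step 3: 18752 = 5^(5 + 1) + 5^5 + 2; sub 6 for 5: 6^(6 + 1) + 6^6 + 2; = 326594; G_4 = 326594−1 = 326593
step 4: 326593 = 6^(6 + 1) + 6^6 + 1; sub 7 for 6: 7^(7 + 1) + 7^7 + 1; = 6588345; G_5 = 6588345−1 = 6588344

6261751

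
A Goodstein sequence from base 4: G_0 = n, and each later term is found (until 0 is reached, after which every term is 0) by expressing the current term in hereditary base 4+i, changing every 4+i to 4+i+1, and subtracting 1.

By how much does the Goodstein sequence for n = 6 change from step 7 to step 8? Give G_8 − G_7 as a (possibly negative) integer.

(0) 6|_4 = 4 + 2 ↦ 5 + 2|_5 = 7 ⇒ 6
(1) 6|_5 = 5 + 1 ↦ 6 + 1|_6 = 7 ⇒ 6
(2) 6|_6 = 6 ↦ 7|_7 = 7 ⇒ 6
(3) 6|_7 = 6 ↦ 6|_8 = 6 ⇒ 5
(4) 5|_8 = 5 ↦ 5|_9 = 5 ⇒ 4
(5) 4|_9 = 4 ↦ 4|_10 = 4 ⇒ 3
(6) 3|_10 = 3 ↦ 3|_11 = 3 ⇒ 2
(7) 2|_11 = 2 ↦ 2|_12 = 2 ⇒ 1

-1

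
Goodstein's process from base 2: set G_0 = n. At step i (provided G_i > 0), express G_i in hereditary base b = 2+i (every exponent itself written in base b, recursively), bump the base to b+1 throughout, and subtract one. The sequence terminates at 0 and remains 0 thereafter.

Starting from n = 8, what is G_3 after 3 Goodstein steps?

6310

i=0: 8 = 2^(2 + 1) (b=2); 2→3: 3^(3 + 1) = 81; 81−1 = 80
i=1: 80 = 2·3^3 + 2·3^2 + 2·3 + 2 (b=3); 3→4: 2·4^4 + 2·4^2 + 2·4 + 2 = 554; 554−1 = 553
i=2: 553 = 2·4^4 + 2·4^2 + 2·4 + 1 (b=4); 4→5: 2·5^5 + 2·5^2 + 2·5 + 1 = 6311; 6311−1 = 6310
i=3: 6310 = 2·5^5 + 2·5^2 + 2·5 (b=5); 5→6: 2·6^6 + 2·6^2 + 2·6 = 93396; 93396−1 = 93395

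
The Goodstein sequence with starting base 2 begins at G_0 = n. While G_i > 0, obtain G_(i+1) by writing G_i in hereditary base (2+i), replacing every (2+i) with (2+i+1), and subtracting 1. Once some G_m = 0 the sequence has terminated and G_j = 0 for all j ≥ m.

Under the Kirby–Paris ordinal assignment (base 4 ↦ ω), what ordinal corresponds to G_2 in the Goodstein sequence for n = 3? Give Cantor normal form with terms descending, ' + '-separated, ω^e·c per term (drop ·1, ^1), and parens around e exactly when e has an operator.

3

[0] 3 ≡ 2 + 1 (base 2). Lift 3: 4. −1: 3.
[1] 3 ≡ 3 (base 3). Lift 4: 4. −1: 3.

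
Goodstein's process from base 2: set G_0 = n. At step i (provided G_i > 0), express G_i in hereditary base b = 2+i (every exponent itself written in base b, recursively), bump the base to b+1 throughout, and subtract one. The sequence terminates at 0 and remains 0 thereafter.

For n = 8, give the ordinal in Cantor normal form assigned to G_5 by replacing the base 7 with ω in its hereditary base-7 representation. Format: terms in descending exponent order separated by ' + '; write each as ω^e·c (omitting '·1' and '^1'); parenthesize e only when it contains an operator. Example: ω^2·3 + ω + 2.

ω^ω·2 + ω^2·2 + ω + 4

[0] 8 ≡ 2^(2 + 1) (base 2). Lift 3: 81. −1: 80.
[1] 80 ≡ 2·3^3 + 2·3^2 + 2·3 + 2 (base 3). Lift 4: 554. −1: 553.
[2] 553 ≡ 2·4^4 + 2·4^2 + 2·4 + 1 (base 4). Lift 5: 6311. −1: 6310.
[3] 6310 ≡ 2·5^5 + 2·5^2 + 2·5 (base 5). Lift 6: 93396. −1: 93395.
[4] 93395 ≡ 2·6^6 + 2·6^2 + 6 + 5 (base 6). Lift 7: 1647196. −1: 1647195.
[5] 1647195 ≡ 2·7^7 + 2·7^2 + 7 + 4 (base 7). Lift 8: 33554572. −1: 33554571.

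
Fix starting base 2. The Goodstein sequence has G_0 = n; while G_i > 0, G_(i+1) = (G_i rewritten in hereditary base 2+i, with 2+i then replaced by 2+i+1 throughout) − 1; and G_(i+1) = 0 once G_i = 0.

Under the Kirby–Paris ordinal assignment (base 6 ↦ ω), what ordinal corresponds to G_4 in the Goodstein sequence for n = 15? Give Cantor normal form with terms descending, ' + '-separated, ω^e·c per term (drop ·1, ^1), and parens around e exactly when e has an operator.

ω^(ω + 1) + ω^ω + 1

15 —HB2→ 2^(2 + 1) + 2^2 + 2 + 1 —bump→ 3^(3 + 1) + 3^3 + 3 + 1 = 112 —(−1)→ 111
111 —HB3→ 3^(3 + 1) + 3^3 + 3 —bump→ 4^(4 + 1) + 4^4 + 4 = 1284 —(−1)→ 1283
1283 —HB4→ 4^(4 + 1) + 4^4 + 3 —bump→ 5^(5 + 1) + 5^5 + 3 = 18753 —(−1)→ 18752
18752 —HB5→ 5^(5 + 1) + 5^5 + 2 —bump→ 6^(6 + 1) + 6^6 + 2 = 326594 —(−1)→ 326593
326593 —HB6→ 6^(6 + 1) + 6^6 + 1 —bump→ 7^(7 + 1) + 7^7 + 1 = 6588345 —(−1)→ 6588344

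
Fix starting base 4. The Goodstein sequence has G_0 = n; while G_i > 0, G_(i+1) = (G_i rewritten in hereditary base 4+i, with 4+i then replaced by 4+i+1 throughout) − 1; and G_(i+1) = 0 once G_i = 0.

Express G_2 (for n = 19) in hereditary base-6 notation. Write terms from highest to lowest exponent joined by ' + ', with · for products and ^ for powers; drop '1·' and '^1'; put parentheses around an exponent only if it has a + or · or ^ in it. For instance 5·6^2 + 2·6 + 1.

6^2 + 1

G_0=19  [base 4] 4^2 + 3  →[4↦5]→  5^2 + 3 = 28  −1 ⇒ G_1=27
G_1=27  [base 5] 5^2 + 2  →[5↦6]→  6^2 + 2 = 38  −1 ⇒ G_2=37
G_2=37  [base 6] 6^2 + 1  →[6↦7]→  7^2 + 1 = 50  −1 ⇒ G_3=49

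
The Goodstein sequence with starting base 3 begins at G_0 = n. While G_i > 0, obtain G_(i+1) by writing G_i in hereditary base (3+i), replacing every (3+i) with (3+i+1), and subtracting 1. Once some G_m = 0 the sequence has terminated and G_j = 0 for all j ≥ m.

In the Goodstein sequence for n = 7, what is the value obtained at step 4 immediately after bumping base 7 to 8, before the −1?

10

[0] 7 ≡ 2·3 + 1 (base 3). Lift 4: 9. −1: 8.
[1] 8 ≡ 2·4 (base 4). Lift 5: 10. −1: 9.
[2] 9 ≡ 5 + 4 (base 5). Lift 6: 10. −1: 9.
[3] 9 ≡ 6 + 3 (base 6). Lift 7: 10. −1: 9.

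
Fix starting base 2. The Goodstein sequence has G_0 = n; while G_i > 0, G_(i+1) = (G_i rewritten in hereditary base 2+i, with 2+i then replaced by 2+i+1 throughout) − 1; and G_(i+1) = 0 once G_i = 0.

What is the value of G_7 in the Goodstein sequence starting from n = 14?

[0] 14 ≡ 2^(2 + 1) + 2^2 + 2 (base 2). Lift 3: 111. −1: 110.
[1] 110 ≡ 3^(3 + 1) + 3^3 + 2 (base 3). Lift 4: 1282. −1: 1281.
[2] 1281 ≡ 4^(4 + 1) + 4^4 + 1 (base 4). Lift 5: 18751. −1: 18750.
[3] 18750 ≡ 5^(5 + 1) + 5^5 (base 5). Lift 6: 326592. −1: 326591.
[4] 326591 ≡ 6^(6 + 1) + 5·6^5 + 5·6^4 + 5·6^3 + 5·6^2 + 5·6 + 5 (base 6). Lift 7: 5862841. −1: 5862840.
[5] 5862840 ≡ 7^(7 + 1) + 5·7^5 + 5·7^4 + 5·7^3 + 5·7^2 + 5·7 + 4 (base 7). Lift 8: 134404972. −1: 134404971.
[6] 134404971 ≡ 8^(8 + 1) + 5·8^5 + 5·8^4 + 5·8^3 + 5·8^2 + 5·8 + 3 (base 8). Lift 9: 3487116549. −1: 3487116548.
[7] 3487116548 ≡ 9^(9 + 1) + 5·9^5 + 5·9^4 + 5·9^3 + 5·9^2 + 5·9 + 2 (base 9). Lift 10: 100000555552. −1: 100000555551.

3487116548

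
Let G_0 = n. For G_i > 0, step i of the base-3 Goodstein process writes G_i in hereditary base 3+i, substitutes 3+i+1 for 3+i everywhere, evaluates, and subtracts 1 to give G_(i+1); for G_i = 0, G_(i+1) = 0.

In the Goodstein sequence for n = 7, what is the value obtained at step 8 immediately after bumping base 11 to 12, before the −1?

8

G_0 = 7. HB_3(7) = 2·3 + 1. Bump = 9. G_1 = 8.
G_1 = 8. HB_4(8) = 2·4. Bump = 10. G_2 = 9.
G_2 = 9. HB_5(9) = 5 + 4. Bump = 10. G_3 = 9.
G_3 = 9. HB_6(9) = 6 + 3. Bump = 10. G_4 = 9.
G_4 = 9. HB_7(9) = 7 + 2. Bump = 10. G_5 = 9.
G_5 = 9. HB_8(9) = 8 + 1. Bump = 10. G_6 = 9.
G_6 = 9. HB_9(9) = 9. Bump = 10. G_7 = 9.
G_7 = 9. HB_10(9) = 9. Bump = 9. G_8 = 8.
G_8 = 8. HB_11(8) = 8. Bump = 8. G_9 = 7.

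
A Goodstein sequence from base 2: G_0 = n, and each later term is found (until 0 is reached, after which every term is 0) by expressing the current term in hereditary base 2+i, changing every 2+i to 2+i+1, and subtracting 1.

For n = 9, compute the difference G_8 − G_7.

G_0 = 9. HB_2(9) = 2^(2 + 1) + 1. Bump = 82. G_1 = 81.
G_1 = 81. HB_3(81) = 3^(3 + 1). Bump = 1024. G_2 = 1023.
G_2 = 1023. HB_4(1023) = 3·4^4 + 3·4^3 + 3·4^2 + 3·4 + 3. Bump = 9843. G_3 = 9842.
G_3 = 9842. HB_5(9842) = 3·5^5 + 3·5^3 + 3·5^2 + 3·5 + 2. Bump = 140744. G_4 = 140743.
G_4 = 140743. HB_6(140743) = 3·6^6 + 3·6^3 + 3·6^2 + 3·6 + 1. Bump = 2471827. G_5 = 2471826.
G_5 = 2471826. HB_7(2471826) = 3·7^7 + 3·7^3 + 3·7^2 + 3·7. Bump = 50333400. G_6 = 50333399.
G_6 = 50333399. HB_8(50333399) = 3·8^8 + 3·8^3 + 3·8^2 + 2·8 + 7. Bump = 1162263922. G_7 = 1162263921.
G_7 = 1162263921. HB_9(1162263921) = 3·9^9 + 3·9^3 + 3·9^2 + 2·9 + 6. Bump = 30000003326. G_8 = 30000003325.

28837739404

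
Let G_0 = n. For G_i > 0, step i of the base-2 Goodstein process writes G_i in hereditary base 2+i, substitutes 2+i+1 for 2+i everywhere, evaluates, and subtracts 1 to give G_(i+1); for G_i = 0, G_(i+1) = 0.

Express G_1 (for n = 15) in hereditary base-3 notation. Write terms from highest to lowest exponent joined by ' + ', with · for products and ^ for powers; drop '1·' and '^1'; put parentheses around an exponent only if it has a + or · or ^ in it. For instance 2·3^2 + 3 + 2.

3^(3 + 1) + 3^3 + 3

G_0 = 15. HB_2(15) = 2^(2 + 1) + 2^2 + 2 + 1. Bump = 112. G_1 = 111.
G_1 = 111. HB_3(111) = 3^(3 + 1) + 3^3 + 3. Bump = 1284. G_2 = 1283.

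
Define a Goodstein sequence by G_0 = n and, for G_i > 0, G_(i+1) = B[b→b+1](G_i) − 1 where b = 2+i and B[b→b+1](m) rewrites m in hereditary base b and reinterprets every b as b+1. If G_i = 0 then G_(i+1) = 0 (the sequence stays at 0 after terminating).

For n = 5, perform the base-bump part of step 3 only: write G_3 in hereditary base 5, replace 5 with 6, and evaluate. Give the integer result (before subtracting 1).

base 2: 5 = 2^2 + 1; at 3: 3^3 + 1 = 28; next = 27
base 3: 27 = 3^3; at 4: 4^4 = 256; next = 255
base 4: 255 = 3·4^3 + 3·4^2 + 3·4 + 3; at 5: 3·5^3 + 3·5^2 + 3·5 + 3 = 468; next = 467

776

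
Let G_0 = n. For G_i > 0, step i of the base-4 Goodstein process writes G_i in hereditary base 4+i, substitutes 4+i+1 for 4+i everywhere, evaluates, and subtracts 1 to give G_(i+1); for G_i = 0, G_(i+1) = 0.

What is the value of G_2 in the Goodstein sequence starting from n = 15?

19

base 4: 15 = 3·4 + 3; at 5: 3·5 + 3 = 18; next = 17
base 5: 17 = 3·5 + 2; at 6: 3·6 + 2 = 20; next = 19
base 6: 19 = 3·6 + 1; at 7: 3·7 + 1 = 22; next = 21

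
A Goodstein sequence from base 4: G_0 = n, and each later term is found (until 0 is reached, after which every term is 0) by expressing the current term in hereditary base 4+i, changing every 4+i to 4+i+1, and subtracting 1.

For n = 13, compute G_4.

19

i=0: 13 = 3·4 + 1 (b=4); 4→5: 3·5 + 1 = 16; 16−1 = 15
i=1: 15 = 3·5 (b=5); 5→6: 3·6 = 18; 18−1 = 17
i=2: 17 = 2·6 + 5 (b=6); 6→7: 2·7 + 5 = 19; 19−1 = 18
i=3: 18 = 2·7 + 4 (b=7); 7→8: 2·8 + 4 = 20; 20−1 = 19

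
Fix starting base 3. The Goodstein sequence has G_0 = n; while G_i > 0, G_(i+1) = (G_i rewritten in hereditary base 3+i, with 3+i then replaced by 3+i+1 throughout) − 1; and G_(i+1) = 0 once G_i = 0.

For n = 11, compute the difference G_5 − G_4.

[0] 11 ≡ 3^2 + 2 (base 3). Lift 4: 18. −1: 17.
[1] 17 ≡ 4^2 + 1 (base 4). Lift 5: 26. −1: 25.
[2] 25 ≡ 5^2 (base 5). Lift 6: 36. −1: 35.
[3] 35 ≡ 5·6 + 5 (base 6). Lift 7: 40. −1: 39.
[4] 39 ≡ 5·7 + 4 (base 7). Lift 8: 44. −1: 43.

4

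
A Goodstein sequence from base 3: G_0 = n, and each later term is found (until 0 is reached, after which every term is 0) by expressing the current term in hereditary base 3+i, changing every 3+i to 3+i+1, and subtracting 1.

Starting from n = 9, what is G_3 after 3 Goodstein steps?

9 —HB3→ 3^2 —bump→ 4^2 = 16 —(−1)→ 15
15 —HB4→ 3·4 + 3 —bump→ 3·5 + 3 = 18 —(−1)→ 17
17 —HB5→ 3·5 + 2 —bump→ 3·6 + 2 = 20 —(−1)→ 19
19 —HB6→ 3·6 + 1 —bump→ 3·7 + 1 = 22 —(−1)→ 21

19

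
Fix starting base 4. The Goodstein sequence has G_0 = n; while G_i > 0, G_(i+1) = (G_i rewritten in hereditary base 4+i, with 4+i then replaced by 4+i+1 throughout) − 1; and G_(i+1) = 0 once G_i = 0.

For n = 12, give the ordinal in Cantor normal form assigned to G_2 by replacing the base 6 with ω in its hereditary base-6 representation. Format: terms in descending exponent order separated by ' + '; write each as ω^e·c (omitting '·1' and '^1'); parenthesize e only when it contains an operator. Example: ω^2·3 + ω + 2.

ω·2 + 3

G_0 = 12. HB_4(12) = 3·4. Bump = 15. G_1 = 14.
G_1 = 14. HB_5(14) = 2·5 + 4. Bump = 16. G_2 = 15.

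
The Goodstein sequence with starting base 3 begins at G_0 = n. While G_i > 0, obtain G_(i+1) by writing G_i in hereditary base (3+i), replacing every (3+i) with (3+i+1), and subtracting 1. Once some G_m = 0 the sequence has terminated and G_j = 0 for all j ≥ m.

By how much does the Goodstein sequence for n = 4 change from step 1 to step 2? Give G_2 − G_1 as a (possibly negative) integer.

step 0: 4 = 3 + 1; sub 4 for 3: 4 + 1; = 5; G_1 = 5−1 = 4
step 1: 4 = 4; sub 5 for 4: 5; = 5; G_2 = 5−1 = 4

0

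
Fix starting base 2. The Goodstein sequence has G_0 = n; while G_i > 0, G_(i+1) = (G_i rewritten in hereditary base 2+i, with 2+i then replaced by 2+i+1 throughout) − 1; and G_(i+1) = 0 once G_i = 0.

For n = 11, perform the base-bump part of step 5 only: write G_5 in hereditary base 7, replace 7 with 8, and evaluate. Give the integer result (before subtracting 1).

i=0: 11 = 2^(2 + 1) + 2 + 1 (b=2); 2→3: 3^(3 + 1) + 3 + 1 = 85; 85−1 = 84
i=1: 84 = 3^(3 + 1) + 3 (b=3); 3→4: 4^(4 + 1) + 4 = 1028; 1028−1 = 1027
i=2: 1027 = 4^(4 + 1) + 3 (b=4); 4→5: 5^(5 + 1) + 3 = 15628; 15628−1 = 15627
i=3: 15627 = 5^(5 + 1) + 2 (b=5); 5→6: 6^(6 + 1) + 2 = 279938; 279938−1 = 279937
i=4: 279937 = 6^(6 + 1) + 1 (b=6); 6→7: 7^(7 + 1) + 1 = 5764802; 5764802−1 = 5764801
i=5: 5764801 = 7^(7 + 1) (b=7); 7→8: 8^(8 + 1) = 134217728; 134217728−1 = 134217727

134217728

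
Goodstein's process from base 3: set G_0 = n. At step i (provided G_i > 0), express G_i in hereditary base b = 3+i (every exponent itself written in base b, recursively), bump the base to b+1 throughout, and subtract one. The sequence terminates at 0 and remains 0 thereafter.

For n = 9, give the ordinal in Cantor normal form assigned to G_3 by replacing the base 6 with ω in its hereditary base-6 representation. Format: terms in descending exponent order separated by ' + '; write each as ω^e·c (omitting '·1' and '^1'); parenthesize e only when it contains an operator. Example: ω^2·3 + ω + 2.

9 —HB3→ 3^2 —bump→ 4^2 = 16 —(−1)→ 15
15 —HB4→ 3·4 + 3 —bump→ 3·5 + 3 = 18 —(−1)→ 17
17 —HB5→ 3·5 + 2 —bump→ 3·6 + 2 = 20 —(−1)→ 19
19 —HB6→ 3·6 + 1 —bump→ 3·7 + 1 = 22 —(−1)→ 21

ω·3 + 1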